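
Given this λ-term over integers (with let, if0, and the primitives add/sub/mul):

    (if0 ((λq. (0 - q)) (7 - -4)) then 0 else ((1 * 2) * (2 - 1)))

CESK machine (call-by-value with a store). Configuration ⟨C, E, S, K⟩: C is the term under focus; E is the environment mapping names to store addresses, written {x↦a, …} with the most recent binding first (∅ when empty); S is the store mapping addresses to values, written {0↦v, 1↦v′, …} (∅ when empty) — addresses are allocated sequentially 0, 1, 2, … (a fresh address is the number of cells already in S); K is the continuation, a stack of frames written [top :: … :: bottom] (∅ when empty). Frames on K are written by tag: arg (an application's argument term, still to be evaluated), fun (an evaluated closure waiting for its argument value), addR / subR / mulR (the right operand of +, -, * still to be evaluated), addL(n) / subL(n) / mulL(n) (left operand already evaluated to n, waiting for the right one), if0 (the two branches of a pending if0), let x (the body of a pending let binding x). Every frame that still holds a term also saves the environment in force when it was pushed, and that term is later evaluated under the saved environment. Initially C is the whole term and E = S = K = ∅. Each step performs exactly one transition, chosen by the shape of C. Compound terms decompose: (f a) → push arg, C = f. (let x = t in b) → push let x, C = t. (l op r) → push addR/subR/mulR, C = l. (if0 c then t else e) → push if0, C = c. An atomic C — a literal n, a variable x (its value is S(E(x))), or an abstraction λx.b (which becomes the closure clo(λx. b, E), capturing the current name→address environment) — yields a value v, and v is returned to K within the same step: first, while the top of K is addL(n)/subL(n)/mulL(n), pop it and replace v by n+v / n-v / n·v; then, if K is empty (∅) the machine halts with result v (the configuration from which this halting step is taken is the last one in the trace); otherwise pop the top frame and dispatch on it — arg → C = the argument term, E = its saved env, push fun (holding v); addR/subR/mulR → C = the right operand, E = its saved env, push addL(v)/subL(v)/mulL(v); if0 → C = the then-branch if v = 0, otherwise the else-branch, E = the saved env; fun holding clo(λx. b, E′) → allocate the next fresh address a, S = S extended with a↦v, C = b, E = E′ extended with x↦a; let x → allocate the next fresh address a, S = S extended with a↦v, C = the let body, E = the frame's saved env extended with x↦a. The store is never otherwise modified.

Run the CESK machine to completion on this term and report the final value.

Answer: 2

Execution trace:
t=0: ⟨C=(if0 ((λq. (0 - q)) (7 - -4)) then 0 else ((1 * 2) * (2 - 1))); E=∅; S=∅; K=∅⟩
t=1: ⟨C=((λq. (0 - q)) (7 - -4)); E=∅; S=∅; K=[if0]⟩
t=2: ⟨C=(λq. (0 - q)); E=∅; S=∅; K=[arg :: if0]⟩
t=3: ⟨C=(7 - -4); E=∅; S=∅; K=[fun :: if0]⟩
t=4: ⟨C=7; E=∅; S=∅; K=[subR :: fun :: if0]⟩
t=5: ⟨C=-4; E=∅; S=∅; K=[subL(7) :: fun :: if0]⟩
t=6: ⟨C=(0 - q); E={q↦0}; S={0↦11}; K=[if0]⟩
t=7: ⟨C=0; E={q↦0}; S={0↦11}; K=[subR :: if0]⟩
t=8: ⟨C=q; E={q↦0}; S={0↦11}; K=[subL(0) :: if0]⟩
t=9: ⟨C=((1 * 2) * (2 - 1)); E=∅; S={0↦11}; K=∅⟩
t=10: ⟨C=(1 * 2); E=∅; S={0↦11}; K=[mulR]⟩
t=11: ⟨C=1; E=∅; S={0↦11}; K=[mulR :: mulR]⟩
t=12: ⟨C=2; E=∅; S={0↦11}; K=[mulL(1) :: mulR]⟩
t=13: ⟨C=(2 - 1); E=∅; S={0↦11}; K=[mulL(2)]⟩
t=14: ⟨C=2; E=∅; S={0↦11}; K=[subR :: mulL(2)]⟩
t=15: ⟨C=1; E=∅; S={0↦11}; K=[subL(2) :: mulL(2)]⟩
→ final value 2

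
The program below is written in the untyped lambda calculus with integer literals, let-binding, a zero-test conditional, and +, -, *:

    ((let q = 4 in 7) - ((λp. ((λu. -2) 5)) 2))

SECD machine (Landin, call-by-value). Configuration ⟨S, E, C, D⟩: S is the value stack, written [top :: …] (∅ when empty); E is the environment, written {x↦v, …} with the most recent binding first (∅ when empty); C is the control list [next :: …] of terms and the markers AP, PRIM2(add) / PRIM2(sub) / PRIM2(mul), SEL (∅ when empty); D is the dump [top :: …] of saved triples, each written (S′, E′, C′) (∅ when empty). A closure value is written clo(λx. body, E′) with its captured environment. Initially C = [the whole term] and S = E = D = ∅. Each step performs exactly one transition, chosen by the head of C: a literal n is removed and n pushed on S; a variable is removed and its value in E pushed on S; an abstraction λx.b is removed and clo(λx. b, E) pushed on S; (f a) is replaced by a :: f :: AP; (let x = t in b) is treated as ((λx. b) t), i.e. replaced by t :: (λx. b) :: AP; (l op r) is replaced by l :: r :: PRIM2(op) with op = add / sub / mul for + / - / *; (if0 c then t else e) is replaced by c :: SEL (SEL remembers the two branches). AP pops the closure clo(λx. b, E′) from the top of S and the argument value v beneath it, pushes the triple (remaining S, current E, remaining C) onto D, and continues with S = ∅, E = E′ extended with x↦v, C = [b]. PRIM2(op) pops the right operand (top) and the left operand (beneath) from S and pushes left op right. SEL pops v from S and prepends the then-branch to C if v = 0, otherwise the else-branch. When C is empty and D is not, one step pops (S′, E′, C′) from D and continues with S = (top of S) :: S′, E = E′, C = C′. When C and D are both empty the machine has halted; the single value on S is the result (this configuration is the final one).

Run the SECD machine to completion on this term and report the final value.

Answer: 9

Derivation:
[0] ⟨S=∅; E=∅; C=[((let q = 4 in 7) - ((λp. ((λu. -2) 5)) 2))]; D=∅⟩
[1] ⟨S=∅; E=∅; C=[(let q = 4 in 7) :: ((λp. ((λu. -2) 5)) 2) :: PRIM2(sub)]; D=∅⟩
[2] ⟨S=∅; E=∅; C=[4 :: (λq. 7) :: AP :: ((λp. ((λu. -2) 5)) 2) :: PRIM2(sub)]; D=∅⟩
[3] ⟨S=[4]; E=∅; C=[(λq. 7) :: AP :: ((λp. ((λu. -2) 5)) 2) :: PRIM2(sub)]; D=∅⟩
[4] ⟨S=[clo(λq. 7, ∅) :: 4]; E=∅; C=[AP :: ((λp. ((λu. -2) 5)) 2) :: PRIM2(sub)]; D=∅⟩
[5] ⟨S=∅; E={q↦4}; C=[7]; D=[(∅, ∅, [((λp. ((λu. -2) 5)) 2) :: PRIM2(sub)])]⟩
[6] ⟨S=[7]; E={q↦4}; C=∅; D=[(∅, ∅, [((λp. ((λu. -2) 5)) 2) :: PRIM2(sub)])]⟩
[7] ⟨S=[7]; E=∅; C=[((λp. ((λu. -2) 5)) 2) :: PRIM2(sub)]; D=∅⟩
[8] ⟨S=[7]; E=∅; C=[2 :: (λp. ((λu. -2) 5)) :: AP :: PRIM2(sub)]; D=∅⟩
[9] ⟨S=[2 :: 7]; E=∅; C=[(λp. ((λu. -2) 5)) :: AP :: PRIM2(sub)]; D=∅⟩
[10] ⟨S=[clo(λp. ((λu. -2) 5), ∅) :: 2 :: 7]; E=∅; C=[AP :: PRIM2(sub)]; D=∅⟩
[11] ⟨S=∅; E={p↦2}; C=[((λu. -2) 5)]; D=[([7], ∅, [PRIM2(sub)])]⟩
[12] ⟨S=∅; E={p↦2}; C=[5 :: (λu. -2) :: AP]; D=[([7], ∅, [PRIM2(sub)])]⟩
[13] ⟨S=[5]; E={p↦2}; C=[(λu. -2) :: AP]; D=[([7], ∅, [PRIM2(sub)])]⟩
[14] ⟨S=[clo(λu. -2, {p↦2}) :: 5]; E={p↦2}; C=[AP]; D=[([7], ∅, [PRIM2(sub)])]⟩
[15] ⟨S=∅; E={u↦5, p↦2}; C=[-2]; D=[(∅, {p↦2}, ∅) :: ([7], ∅, [PRIM2(sub)])]⟩
[16] ⟨S=[-2]; E={u↦5, p↦2}; C=∅; D=[(∅, {p↦2}, ∅) :: ([7], ∅, [PRIM2(sub)])]⟩
[17] ⟨S=[-2]; E={p↦2}; C=∅; D=[([7], ∅, [PRIM2(sub)])]⟩
[18] ⟨S=[-2 :: 7]; E=∅; C=[PRIM2(sub)]; D=∅⟩
[19] ⟨S=[9]; E=∅; C=∅; D=∅⟩
→ final value 9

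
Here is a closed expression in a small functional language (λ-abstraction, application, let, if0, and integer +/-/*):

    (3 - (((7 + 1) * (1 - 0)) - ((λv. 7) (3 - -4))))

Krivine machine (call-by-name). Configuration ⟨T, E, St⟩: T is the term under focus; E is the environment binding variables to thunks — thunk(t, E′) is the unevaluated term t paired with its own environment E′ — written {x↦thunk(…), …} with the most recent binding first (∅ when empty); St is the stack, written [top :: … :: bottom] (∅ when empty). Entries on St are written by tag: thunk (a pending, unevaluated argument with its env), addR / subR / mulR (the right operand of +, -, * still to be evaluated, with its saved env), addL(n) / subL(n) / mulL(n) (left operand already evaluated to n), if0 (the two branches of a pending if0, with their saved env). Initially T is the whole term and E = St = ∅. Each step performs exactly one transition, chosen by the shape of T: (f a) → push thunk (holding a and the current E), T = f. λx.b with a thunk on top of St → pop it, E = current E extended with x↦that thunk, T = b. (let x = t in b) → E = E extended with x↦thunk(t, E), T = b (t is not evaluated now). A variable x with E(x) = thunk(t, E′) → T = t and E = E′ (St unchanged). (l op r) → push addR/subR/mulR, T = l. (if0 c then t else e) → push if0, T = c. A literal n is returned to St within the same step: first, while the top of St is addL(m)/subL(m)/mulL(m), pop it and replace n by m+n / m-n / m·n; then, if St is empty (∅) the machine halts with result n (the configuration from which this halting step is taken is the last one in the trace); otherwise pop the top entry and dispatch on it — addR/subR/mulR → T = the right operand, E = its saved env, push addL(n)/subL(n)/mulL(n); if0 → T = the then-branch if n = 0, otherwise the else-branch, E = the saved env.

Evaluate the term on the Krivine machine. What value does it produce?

0. <T=(3 - (((7 + 1) * (1 - 0)) - ((λv. 7) (3 - -4)))), E=∅, St=∅>
1. <T=3, E=∅, St=[subR]>
2. <T=(((7 + 1) * (1 - 0)) - ((λv. 7) (3 - -4))), E=∅, St=[subL(3)]>
3. <T=((7 + 1) * (1 - 0)), E=∅, St=[subR :: subL(3)]>
4. <T=(7 + 1), E=∅, St=[mulR :: subR :: subL(3)]>
5. <T=7, E=∅, St=[addR :: mulR :: subR :: subL(3)]>
6. <T=1, E=∅, St=[addL(7) :: mulR :: subR :: subL(3)]>
7. <T=(1 - 0), E=∅, St=[mulL(8) :: subR :: subL(3)]>
8. <T=1, E=∅, St=[subR :: mulL(8) :: subR :: subL(3)]>
9. <T=0, E=∅, St=[subL(1) :: mulL(8) :: subR :: subL(3)]>
10. <T=((λv. 7) (3 - -4)), E=∅, St=[subL(8) :: subL(3)]>
11. <T=(λv. 7), E=∅, St=[thunk :: subL(8) :: subL(3)]>
12. <T=7, E={v↦thunk((3 - -4), ∅)}, St=[subL(8) :: subL(3)]>
→ final value 2

Answer: 2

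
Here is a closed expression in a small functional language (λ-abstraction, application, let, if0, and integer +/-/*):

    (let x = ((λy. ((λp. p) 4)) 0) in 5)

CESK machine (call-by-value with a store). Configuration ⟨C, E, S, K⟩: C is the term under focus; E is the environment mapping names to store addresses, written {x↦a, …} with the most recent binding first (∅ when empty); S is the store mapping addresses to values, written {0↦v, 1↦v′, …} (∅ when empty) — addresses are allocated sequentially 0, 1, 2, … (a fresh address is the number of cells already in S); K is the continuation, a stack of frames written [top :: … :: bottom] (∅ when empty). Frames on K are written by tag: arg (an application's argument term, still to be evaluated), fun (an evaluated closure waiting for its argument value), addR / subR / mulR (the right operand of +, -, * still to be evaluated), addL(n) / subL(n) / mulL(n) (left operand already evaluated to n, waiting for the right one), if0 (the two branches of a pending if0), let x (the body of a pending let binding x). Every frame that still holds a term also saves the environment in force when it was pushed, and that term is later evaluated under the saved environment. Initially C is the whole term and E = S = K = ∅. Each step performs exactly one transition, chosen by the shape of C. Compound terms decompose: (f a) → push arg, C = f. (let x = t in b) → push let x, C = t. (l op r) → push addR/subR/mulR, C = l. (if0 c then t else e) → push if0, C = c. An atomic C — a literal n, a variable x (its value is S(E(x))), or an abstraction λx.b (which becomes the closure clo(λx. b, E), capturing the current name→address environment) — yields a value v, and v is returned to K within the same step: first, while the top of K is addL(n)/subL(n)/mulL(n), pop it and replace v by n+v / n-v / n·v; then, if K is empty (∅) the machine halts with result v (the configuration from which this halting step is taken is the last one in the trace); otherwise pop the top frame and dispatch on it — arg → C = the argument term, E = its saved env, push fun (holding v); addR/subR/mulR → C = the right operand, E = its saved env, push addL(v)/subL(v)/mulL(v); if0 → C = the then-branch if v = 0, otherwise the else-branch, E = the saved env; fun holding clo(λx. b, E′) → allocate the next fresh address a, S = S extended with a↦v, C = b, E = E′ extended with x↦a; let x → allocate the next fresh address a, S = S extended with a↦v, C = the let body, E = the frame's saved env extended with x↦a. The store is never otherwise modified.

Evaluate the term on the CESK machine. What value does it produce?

Answer: 5

Derivation:
0. ⟨C=(let x = ((λy. ((λp. p) 4)) 0) in 5); E=∅; S=∅; K=∅⟩
1. ⟨C=((λy. ((λp. p) 4)) 0); E=∅; S=∅; K=[let x]⟩
2. ⟨C=(λy. ((λp. p) 4)); E=∅; S=∅; K=[arg :: let x]⟩
3. ⟨C=0; E=∅; S=∅; K=[fun :: let x]⟩
4. ⟨C=((λp. p) 4); E={y↦0}; S={0↦0}; K=[let x]⟩
5. ⟨C=(λp. p); E={y↦0}; S={0↦0}; K=[arg :: let x]⟩
6. ⟨C=4; E={y↦0}; S={0↦0}; K=[fun :: let x]⟩
7. ⟨C=p; E={p↦1, y↦0}; S={0↦0, 1↦4}; K=[let x]⟩
8. ⟨C=5; E={x↦2}; S={0↦0, 1↦4, 2↦4}; K=∅⟩
→ final value 5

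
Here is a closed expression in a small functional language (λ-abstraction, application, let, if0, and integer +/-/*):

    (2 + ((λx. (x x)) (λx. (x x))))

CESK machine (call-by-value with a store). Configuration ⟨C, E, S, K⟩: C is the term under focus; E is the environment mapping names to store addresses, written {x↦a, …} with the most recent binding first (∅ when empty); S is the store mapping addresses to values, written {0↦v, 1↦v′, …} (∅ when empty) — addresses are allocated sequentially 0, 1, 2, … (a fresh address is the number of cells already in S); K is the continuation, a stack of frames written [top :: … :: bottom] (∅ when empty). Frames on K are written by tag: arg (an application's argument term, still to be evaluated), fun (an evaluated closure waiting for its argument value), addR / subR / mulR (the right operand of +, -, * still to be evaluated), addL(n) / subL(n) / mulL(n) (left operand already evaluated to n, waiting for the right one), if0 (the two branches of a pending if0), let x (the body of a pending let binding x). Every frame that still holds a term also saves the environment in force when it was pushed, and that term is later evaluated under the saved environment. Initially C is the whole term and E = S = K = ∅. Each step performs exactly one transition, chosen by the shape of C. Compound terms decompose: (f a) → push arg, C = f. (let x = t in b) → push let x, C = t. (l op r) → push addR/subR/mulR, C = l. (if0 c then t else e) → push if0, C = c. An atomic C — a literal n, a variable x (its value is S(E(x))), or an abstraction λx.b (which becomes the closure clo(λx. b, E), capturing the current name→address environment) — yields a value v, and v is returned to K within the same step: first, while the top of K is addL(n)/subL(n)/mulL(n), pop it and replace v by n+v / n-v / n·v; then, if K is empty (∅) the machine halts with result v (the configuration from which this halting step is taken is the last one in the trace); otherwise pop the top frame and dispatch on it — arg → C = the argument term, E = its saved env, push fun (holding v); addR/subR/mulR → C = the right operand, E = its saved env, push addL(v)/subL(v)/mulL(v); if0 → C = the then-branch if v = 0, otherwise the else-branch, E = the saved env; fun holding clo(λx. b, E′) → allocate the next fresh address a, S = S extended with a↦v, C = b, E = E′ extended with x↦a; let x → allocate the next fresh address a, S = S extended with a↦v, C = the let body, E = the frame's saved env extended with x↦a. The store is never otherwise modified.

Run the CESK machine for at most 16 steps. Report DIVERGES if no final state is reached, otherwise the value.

Answer: DIVERGES (no final state within 16 steps)

Derivation:
step 0: <C=(2 + ((λx. (x x)) (λx. (x x)))), E=∅, S=∅, K=∅>
step 1: <C=2, E=∅, S=∅, K=[addR]>
step 2: <C=((λx. (x x)) (λx. (x x))), E=∅, S=∅, K=[addL(2)]>
step 3: <C=(λx. (x x)), E=∅, S=∅, K=[arg :: addL(2)]>
step 4: <C=(λx. (x x)), E=∅, S=∅, K=[fun :: addL(2)]>
step 5: <C=(x x), E={x↦0}, S={0↦clo(λx. (x x), ∅)}, K=[addL(2)]>
step 6: <C=x, E={x↦0}, S={0↦clo(λx. (x x), ∅)}, K=[arg :: addL(2)]>
step 7: <C=x, E={x↦0}, S={0↦clo(λx. (x x), ∅)}, K=[fun :: addL(2)]>
step 8: <C=(x x), E={x↦1}, S={0↦clo(λx. (x x), ∅), 1↦clo(λx. (x x), ∅)}, K=[addL(2)]>
step 9: <C=x, E={x↦1}, S={0↦clo(λx. (x x), ∅), 1↦clo(λx. (x x), ∅)}, K=[arg :: addL(2)]>
step 10: <C=x, E={x↦1}, S={0↦clo(λx. (x x), ∅), 1↦clo(λx. (x x), ∅)}, K=[fun :: addL(2)]>
step 11: <C=(x x), E={x↦2}, S={0↦clo(λx. (x x), ∅), 1↦clo(λx. (x x), ∅), 2↦clo(λx. (x x), ∅)}, K=[addL(2)]>
step 12: <C=x, E={x↦2}, S={0↦clo(λx. (x x), ∅), 1↦clo(λx. (x x), ∅), 2↦clo(λx. (x x), ∅)}, K=[arg :: addL(2)]>
step 13: <C=x, E={x↦2}, S={0↦clo(λx. (x x), ∅), 1↦clo(λx. (x x), ∅), 2↦clo(λx. (x x), ∅)}, K=[fun :: addL(2)]>
step 14: <C=(x x), E={x↦3}, S={0↦clo(λx. (x x), ∅), 1↦clo(λx. (x x), ∅), 2↦clo(λx. (x x), ∅), 3↦clo(λx. (x x), ∅)}, K=[addL(2)]>
step 15: <C=x, E={x↦3}, S={0↦clo(λx. (x x), ∅), 1↦clo(λx. (x x), ∅), 2↦clo(λx. (x x), ∅), 3↦clo(λx. (x x), ∅)}, K=[arg :: addL(2)]>
step 16: <C=x, E={x↦3}, S={0↦clo(λx. (x x), ∅), 1↦clo(λx. (x x), ∅), 2↦clo(λx. (x x), ∅), 3↦clo(λx. (x x), ∅)}, K=[fun :: addL(2)]>
→ 16 transitions taken and the configuration is still not final: no result within 16 steps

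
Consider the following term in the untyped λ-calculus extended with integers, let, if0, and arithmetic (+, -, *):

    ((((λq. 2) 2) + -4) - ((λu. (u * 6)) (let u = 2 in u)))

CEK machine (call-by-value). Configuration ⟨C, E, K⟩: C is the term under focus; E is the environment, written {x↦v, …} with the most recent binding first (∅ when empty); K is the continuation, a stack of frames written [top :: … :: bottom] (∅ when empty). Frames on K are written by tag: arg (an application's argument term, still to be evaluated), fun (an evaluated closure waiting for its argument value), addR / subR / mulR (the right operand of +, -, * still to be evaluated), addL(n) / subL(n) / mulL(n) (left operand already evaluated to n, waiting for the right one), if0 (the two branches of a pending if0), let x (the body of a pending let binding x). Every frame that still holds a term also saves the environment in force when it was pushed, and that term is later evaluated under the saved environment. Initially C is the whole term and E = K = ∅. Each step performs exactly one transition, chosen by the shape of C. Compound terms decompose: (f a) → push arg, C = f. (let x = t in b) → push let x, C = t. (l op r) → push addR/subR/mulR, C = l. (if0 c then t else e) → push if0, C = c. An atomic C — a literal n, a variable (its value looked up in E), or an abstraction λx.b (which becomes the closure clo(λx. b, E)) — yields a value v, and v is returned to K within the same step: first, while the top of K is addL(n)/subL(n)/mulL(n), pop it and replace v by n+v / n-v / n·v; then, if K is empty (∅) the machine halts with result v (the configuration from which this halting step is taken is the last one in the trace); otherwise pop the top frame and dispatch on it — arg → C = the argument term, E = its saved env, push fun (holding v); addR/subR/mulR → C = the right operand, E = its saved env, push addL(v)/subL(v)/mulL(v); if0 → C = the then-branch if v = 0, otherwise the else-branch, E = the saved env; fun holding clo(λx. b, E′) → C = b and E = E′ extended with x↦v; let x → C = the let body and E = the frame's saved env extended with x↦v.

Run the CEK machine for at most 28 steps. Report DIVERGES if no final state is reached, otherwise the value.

step 0: <C=((((λq. 2) 2) + -4) - ((λu. (u * 6)) (let u = 2 in u))), E=∅, K=∅>
step 1: <C=(((λq. 2) 2) + -4), E=∅, K=[subR]>
step 2: <C=((λq. 2) 2), E=∅, K=[addR :: subR]>
step 3: <C=(λq. 2), E=∅, K=[arg :: addR :: subR]>
step 4: <C=2, E=∅, K=[fun :: addR :: subR]>
step 5: <C=2, E={q↦2}, K=[addR :: subR]>
step 6: <C=-4, E=∅, K=[addL(2) :: subR]>
step 7: <C=((λu. (u * 6)) (let u = 2 in u)), E=∅, K=[subL(-2)]>
step 8: <C=(λu. (u * 6)), E=∅, K=[arg :: subL(-2)]>
step 9: <C=(let u = 2 in u), E=∅, K=[fun :: subL(-2)]>
step 10: <C=2, E=∅, K=[let u :: fun :: subL(-2)]>
step 11: <C=u, E={u↦2}, K=[fun :: subL(-2)]>
step 12: <C=(u * 6), E={u↦2}, K=[subL(-2)]>
step 13: <C=u, E={u↦2}, K=[mulR :: subL(-2)]>
step 14: <C=6, E={u↦2}, K=[mulL(2) :: subL(-2)]>
→ final value -14

Answer: -14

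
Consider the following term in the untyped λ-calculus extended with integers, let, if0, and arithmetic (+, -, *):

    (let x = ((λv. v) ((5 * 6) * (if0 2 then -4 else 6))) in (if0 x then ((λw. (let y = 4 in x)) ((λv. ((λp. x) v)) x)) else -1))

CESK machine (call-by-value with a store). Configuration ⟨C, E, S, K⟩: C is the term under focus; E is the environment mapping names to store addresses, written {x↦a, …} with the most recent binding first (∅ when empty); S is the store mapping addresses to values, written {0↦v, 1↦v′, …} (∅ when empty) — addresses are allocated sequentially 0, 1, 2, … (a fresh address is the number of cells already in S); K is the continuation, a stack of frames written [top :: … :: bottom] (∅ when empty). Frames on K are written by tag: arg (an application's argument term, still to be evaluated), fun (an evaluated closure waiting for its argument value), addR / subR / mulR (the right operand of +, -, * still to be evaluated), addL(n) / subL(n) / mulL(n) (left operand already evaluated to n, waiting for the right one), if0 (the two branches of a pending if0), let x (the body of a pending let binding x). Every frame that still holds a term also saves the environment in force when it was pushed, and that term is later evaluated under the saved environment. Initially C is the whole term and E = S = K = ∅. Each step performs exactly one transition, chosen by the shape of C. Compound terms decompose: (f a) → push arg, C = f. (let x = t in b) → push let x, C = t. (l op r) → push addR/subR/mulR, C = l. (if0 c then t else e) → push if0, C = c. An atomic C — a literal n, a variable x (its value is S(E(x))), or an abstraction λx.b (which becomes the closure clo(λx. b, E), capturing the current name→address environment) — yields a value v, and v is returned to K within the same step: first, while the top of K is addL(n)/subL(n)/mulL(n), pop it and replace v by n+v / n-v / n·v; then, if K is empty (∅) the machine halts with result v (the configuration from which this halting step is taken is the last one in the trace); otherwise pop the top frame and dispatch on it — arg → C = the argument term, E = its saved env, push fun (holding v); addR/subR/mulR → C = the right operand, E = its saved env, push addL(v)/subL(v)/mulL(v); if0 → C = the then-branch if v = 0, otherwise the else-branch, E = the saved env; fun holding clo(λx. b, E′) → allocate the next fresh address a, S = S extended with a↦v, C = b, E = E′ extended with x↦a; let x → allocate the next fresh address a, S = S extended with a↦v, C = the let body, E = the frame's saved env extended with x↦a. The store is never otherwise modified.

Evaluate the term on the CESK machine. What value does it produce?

[0] [C=(let x = ((λv. v) ((5 * 6) * (if0 2 then -4 else 6))) in (if0 x then ((λw. (let y = 4 in x)) ((λv. ((λp. x) v)) x)) else -1)) | E=∅ | S=∅ | K=∅]
[1] [C=((λv. v) ((5 * 6) * (if0 2 then -4 else 6))) | E=∅ | S=∅ | K=[let x]]
[2] [C=(λv. v) | E=∅ | S=∅ | K=[arg :: let x]]
[3] [C=((5 * 6) * (if0 2 then -4 else 6)) | E=∅ | S=∅ | K=[fun :: let x]]
[4] [C=(5 * 6) | E=∅ | S=∅ | K=[mulR :: fun :: let x]]
[5] [C=5 | E=∅ | S=∅ | K=[mulR :: mulR :: fun :: let x]]
[6] [C=6 | E=∅ | S=∅ | K=[mulL(5) :: mulR :: fun :: let x]]
[7] [C=(if0 2 then -4 else 6) | E=∅ | S=∅ | K=[mulL(30) :: fun :: let x]]
[8] [C=2 | E=∅ | S=∅ | K=[if0 :: mulL(30) :: fun :: let x]]
[9] [C=6 | E=∅ | S=∅ | K=[mulL(30) :: fun :: let x]]
[10] [C=v | E={v↦0} | S={0↦180} | K=[let x]]
[11] [C=(if0 x then ((λw. (let y = 4 in x)) ((λv. ((λp. x) v)) x)) else -1) | E={x↦1} | S={0↦180, 1↦180} | K=∅]
[12] [C=x | E={x↦1} | S={0↦180, 1↦180} | K=[if0]]
[13] [C=-1 | E={x↦1} | S={0↦180, 1↦180} | K=∅]
→ final value -1

Answer: -1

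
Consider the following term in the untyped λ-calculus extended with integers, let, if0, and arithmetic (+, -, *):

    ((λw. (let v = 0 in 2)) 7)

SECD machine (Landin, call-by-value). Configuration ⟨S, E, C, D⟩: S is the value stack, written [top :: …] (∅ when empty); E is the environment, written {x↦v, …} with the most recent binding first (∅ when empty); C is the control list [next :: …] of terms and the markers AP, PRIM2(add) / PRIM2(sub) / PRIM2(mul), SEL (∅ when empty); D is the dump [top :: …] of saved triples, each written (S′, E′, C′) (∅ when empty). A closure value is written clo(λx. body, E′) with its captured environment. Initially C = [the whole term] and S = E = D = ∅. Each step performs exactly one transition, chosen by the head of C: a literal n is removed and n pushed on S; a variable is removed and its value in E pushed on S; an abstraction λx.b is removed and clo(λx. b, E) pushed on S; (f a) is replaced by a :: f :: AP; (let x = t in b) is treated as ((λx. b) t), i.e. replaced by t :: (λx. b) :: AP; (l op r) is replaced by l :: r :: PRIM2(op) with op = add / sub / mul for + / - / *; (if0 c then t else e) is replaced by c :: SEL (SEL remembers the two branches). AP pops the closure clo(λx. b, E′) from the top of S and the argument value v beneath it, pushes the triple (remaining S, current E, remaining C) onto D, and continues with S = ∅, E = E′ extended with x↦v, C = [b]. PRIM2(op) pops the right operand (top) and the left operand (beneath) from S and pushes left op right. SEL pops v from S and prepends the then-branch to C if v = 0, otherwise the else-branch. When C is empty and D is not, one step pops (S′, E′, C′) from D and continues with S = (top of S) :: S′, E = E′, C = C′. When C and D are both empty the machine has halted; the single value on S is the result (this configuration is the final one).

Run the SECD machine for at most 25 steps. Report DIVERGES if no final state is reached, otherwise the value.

step 0: [S=∅ | E=∅ | C=[((λw. (let v = 0 in 2)) 7)] | D=∅]
step 1: [S=∅ | E=∅ | C=[7 :: (λw. (let v = 0 in 2)) :: AP] | D=∅]
step 2: [S=[7] | E=∅ | C=[(λw. (let v = 0 in 2)) :: AP] | D=∅]
step 3: [S=[clo(λw. (let v = 0 in 2), ∅) :: 7] | E=∅ | C=[AP] | D=∅]
step 4: [S=∅ | E={w↦7} | C=[(let v = 0 in 2)] | D=[(∅, ∅, ∅)]]
step 5: [S=∅ | E={w↦7} | C=[0 :: (λv. 2) :: AP] | D=[(∅, ∅, ∅)]]
step 6: [S=[0] | E={w↦7} | C=[(λv. 2) :: AP] | D=[(∅, ∅, ∅)]]
step 7: [S=[clo(λv. 2, {w↦7}) :: 0] | E={w↦7} | C=[AP] | D=[(∅, ∅, ∅)]]
step 8: [S=∅ | E={v↦0, w↦7} | C=[2] | D=[(∅, {w↦7}, ∅) :: (∅, ∅, ∅)]]
step 9: [S=[2] | E={v↦0, w↦7} | C=∅ | D=[(∅, {w↦7}, ∅) :: (∅, ∅, ∅)]]
step 10: [S=[2] | E={w↦7} | C=∅ | D=[(∅, ∅, ∅)]]
step 11: [S=[2] | E=∅ | C=∅ | D=∅]
→ final value 2

Answer: 2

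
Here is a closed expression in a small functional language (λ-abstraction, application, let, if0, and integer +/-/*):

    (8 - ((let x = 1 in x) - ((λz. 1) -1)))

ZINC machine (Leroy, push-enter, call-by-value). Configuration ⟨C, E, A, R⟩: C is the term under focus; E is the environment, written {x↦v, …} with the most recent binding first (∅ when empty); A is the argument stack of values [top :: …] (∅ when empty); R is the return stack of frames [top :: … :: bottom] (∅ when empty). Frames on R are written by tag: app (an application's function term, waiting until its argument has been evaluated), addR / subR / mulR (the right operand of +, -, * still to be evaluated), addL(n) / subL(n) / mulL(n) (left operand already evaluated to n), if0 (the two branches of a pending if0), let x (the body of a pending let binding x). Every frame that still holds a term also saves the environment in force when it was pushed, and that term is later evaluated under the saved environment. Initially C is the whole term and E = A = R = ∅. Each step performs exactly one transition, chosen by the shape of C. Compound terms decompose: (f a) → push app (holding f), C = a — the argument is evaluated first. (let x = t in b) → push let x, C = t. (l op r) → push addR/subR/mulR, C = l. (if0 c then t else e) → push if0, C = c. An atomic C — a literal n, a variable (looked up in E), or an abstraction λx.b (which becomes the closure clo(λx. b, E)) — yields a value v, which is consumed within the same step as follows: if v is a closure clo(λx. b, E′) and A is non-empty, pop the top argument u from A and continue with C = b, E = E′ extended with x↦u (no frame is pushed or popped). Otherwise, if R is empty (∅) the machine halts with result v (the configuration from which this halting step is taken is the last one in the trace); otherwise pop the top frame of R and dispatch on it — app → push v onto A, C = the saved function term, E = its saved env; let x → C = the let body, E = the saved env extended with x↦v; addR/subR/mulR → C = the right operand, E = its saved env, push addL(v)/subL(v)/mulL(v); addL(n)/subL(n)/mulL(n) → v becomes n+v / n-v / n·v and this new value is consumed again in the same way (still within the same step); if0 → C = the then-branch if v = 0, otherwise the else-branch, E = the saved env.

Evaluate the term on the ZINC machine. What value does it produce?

0. [C=(8 - ((let x = 1 in x) - ((λz. 1) -1))) | E=∅ | A=∅ | R=∅]
1. [C=8 | E=∅ | A=∅ | R=[subR]]
2. [C=((let x = 1 in x) - ((λz. 1) -1)) | E=∅ | A=∅ | R=[subL(8)]]
3. [C=(let x = 1 in x) | E=∅ | A=∅ | R=[subR :: subL(8)]]
4. [C=1 | E=∅ | A=∅ | R=[let x :: subR :: subL(8)]]
5. [C=x | E={x↦1} | A=∅ | R=[subR :: subL(8)]]
6. [C=((λz. 1) -1) | E=∅ | A=∅ | R=[subL(1) :: subL(8)]]
7. [C=-1 | E=∅ | A=∅ | R=[app :: subL(1) :: subL(8)]]
8. [C=(λz. 1) | E=∅ | A=[-1] | R=[subL(1) :: subL(8)]]
9. [C=1 | E={z↦-1} | A=∅ | R=[subL(1) :: subL(8)]]
→ final value 8

Answer: 8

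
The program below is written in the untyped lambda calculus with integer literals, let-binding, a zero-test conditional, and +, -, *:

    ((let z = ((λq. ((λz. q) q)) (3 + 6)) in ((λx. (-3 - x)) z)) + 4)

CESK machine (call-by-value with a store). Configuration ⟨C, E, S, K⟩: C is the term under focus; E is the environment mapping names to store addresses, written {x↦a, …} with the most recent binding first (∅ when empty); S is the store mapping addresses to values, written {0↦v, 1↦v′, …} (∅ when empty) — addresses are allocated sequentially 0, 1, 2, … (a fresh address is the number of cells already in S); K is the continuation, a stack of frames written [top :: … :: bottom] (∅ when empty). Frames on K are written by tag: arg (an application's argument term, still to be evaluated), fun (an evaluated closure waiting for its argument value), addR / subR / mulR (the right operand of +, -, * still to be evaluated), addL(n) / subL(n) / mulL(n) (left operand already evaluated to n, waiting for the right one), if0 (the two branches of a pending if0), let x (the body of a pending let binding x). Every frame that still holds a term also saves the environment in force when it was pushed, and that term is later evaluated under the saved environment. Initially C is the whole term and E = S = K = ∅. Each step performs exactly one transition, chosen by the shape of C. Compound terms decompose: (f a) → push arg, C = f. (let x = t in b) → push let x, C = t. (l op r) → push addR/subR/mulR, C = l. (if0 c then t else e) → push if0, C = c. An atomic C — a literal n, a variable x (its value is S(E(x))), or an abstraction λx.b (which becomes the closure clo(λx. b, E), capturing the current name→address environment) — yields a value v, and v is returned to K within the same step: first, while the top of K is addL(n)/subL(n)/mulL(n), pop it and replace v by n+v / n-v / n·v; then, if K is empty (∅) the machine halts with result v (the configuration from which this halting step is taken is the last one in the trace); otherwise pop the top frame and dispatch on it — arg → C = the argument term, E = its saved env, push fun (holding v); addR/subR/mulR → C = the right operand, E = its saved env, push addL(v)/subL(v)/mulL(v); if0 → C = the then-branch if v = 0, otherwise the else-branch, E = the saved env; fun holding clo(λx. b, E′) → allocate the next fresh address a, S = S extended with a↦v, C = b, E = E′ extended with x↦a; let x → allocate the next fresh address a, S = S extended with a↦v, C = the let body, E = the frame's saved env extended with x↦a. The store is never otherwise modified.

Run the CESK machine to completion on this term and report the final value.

0. [C=((let z = ((λq. ((λz. q) q)) (3 + 6)) in ((λx. (-3 - x)) z)) + 4) | E=∅ | S=∅ | K=∅]
1. [C=(let z = ((λq. ((λz. q) q)) (3 + 6)) in ((λx. (-3 - x)) z)) | E=∅ | S=∅ | K=[addR]]
2. [C=((λq. ((λz. q) q)) (3 + 6)) | E=∅ | S=∅ | K=[let z :: addR]]
3. [C=(λq. ((λz. q) q)) | E=∅ | S=∅ | K=[arg :: let z :: addR]]
4. [C=(3 + 6) | E=∅ | S=∅ | K=[fun :: let z :: addR]]
5. [C=3 | E=∅ | S=∅ | K=[addR :: fun :: let z :: addR]]
6. [C=6 | E=∅ | S=∅ | K=[addL(3) :: fun :: let z :: addR]]
7. [C=((λz. q) q) | E={q↦0} | S={0↦9} | K=[let z :: addR]]
8. [C=(λz. q) | E={q↦0} | S={0↦9} | K=[arg :: let z :: addR]]
9. [C=q | E={q↦0} | S={0↦9} | K=[fun :: let z :: addR]]
10. [C=q | E={z↦1, q↦0} | S={0↦9, 1↦9} | K=[let z :: addR]]
11. [C=((λx. (-3 - x)) z) | E={z↦2} | S={0↦9, 1↦9, 2↦9} | K=[addR]]
12. [C=(λx. (-3 - x)) | E={z↦2} | S={0↦9, 1↦9, 2↦9} | K=[arg :: addR]]
13. [C=z | E={z↦2} | S={0↦9, 1↦9, 2↦9} | K=[fun :: addR]]
14. [C=(-3 - x) | E={x↦3, z↦2} | S={0↦9, 1↦9, 2↦9, 3↦9} | K=[addR]]
15. [C=-3 | E={x↦3, z↦2} | S={0↦9, 1↦9, 2↦9, 3↦9} | K=[subR :: addR]]
16. [C=x | E={x↦3, z↦2} | S={0↦9, 1↦9, 2↦9, 3↦9} | K=[subL(-3) :: addR]]
17. [C=4 | E=∅ | S={0↦9, 1↦9, 2↦9, 3↦9} | K=[addL(-12)]]
→ final value -8

Answer: -8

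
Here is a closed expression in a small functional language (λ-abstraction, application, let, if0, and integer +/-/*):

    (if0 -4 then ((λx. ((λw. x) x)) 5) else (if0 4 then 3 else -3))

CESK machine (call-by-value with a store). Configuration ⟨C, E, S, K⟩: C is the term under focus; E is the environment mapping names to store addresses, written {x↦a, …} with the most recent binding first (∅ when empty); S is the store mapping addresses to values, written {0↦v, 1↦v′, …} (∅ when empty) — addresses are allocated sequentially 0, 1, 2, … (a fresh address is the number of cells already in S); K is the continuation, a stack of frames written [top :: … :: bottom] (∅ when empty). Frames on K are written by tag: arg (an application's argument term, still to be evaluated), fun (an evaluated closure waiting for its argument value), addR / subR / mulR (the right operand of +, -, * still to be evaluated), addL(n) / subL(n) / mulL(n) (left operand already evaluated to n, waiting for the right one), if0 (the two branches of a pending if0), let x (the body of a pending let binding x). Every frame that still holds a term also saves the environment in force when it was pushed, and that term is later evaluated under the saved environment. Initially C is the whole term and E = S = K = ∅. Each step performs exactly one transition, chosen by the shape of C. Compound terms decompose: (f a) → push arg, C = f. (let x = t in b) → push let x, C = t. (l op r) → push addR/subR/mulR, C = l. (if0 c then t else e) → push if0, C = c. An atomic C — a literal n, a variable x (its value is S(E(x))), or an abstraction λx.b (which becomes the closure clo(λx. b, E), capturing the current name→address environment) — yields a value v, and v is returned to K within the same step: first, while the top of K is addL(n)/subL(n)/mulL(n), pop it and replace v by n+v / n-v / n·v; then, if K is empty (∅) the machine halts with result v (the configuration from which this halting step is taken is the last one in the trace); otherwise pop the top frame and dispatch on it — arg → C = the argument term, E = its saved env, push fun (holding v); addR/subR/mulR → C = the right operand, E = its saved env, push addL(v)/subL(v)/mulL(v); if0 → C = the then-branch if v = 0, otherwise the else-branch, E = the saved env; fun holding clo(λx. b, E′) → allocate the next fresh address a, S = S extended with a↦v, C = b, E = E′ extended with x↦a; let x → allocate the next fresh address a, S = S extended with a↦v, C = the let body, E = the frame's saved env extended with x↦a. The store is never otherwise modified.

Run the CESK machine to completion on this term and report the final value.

Answer: -3

Execution trace:
t=0: <C=(if0 -4 then ((λx. ((λw. x) x)) 5) else (if0 4 then 3 else -3)), E=∅, S=∅, K=∅>
t=1: <C=-4, E=∅, S=∅, K=[if0]>
t=2: <C=(if0 4 then 3 else -3), E=∅, S=∅, K=∅>
t=3: <C=4, E=∅, S=∅, K=[if0]>
t=4: <C=-3, E=∅, S=∅, K=∅>
→ final value -3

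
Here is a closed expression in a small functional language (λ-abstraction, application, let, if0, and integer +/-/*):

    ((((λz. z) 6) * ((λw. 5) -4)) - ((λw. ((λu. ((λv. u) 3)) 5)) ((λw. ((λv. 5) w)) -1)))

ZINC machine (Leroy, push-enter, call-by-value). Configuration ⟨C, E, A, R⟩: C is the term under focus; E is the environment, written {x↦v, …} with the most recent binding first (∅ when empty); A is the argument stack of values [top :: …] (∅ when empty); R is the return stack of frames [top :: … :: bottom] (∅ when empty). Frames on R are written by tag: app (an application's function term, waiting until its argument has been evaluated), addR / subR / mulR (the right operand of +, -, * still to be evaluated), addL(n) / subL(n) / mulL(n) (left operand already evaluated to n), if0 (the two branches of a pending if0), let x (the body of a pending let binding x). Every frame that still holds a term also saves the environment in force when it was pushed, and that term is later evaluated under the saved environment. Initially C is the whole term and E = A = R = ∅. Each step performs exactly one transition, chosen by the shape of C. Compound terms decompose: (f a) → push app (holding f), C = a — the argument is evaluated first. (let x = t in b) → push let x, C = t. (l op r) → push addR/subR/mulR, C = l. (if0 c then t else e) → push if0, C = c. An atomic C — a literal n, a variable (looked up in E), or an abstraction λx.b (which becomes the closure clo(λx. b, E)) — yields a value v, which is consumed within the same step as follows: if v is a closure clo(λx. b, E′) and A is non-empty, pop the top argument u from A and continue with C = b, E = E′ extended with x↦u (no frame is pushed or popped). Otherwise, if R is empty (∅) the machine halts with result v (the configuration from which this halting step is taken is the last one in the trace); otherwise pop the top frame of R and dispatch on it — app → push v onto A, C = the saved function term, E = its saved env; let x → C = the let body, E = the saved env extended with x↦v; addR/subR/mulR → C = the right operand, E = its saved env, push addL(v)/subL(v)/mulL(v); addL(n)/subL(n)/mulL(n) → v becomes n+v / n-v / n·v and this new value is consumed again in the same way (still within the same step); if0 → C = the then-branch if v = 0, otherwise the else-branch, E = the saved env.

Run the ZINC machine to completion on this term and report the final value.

Answer: 25

Derivation:
[0] [C=((((λz. z) 6) * ((λw. 5) -4)) - ((λw. ((λu. ((λv. u) 3)) 5)) ((λw. ((λv. 5) w)) -1))) | E=∅ | A=∅ | R=∅]
[1] [C=(((λz. z) 6) * ((λw. 5) -4)) | E=∅ | A=∅ | R=[subR]]
[2] [C=((λz. z) 6) | E=∅ | A=∅ | R=[mulR :: subR]]
[3] [C=6 | E=∅ | A=∅ | R=[app :: mulR :: subR]]
[4] [C=(λz. z) | E=∅ | A=[6] | R=[mulR :: subR]]
[5] [C=z | E={z↦6} | A=∅ | R=[mulR :: subR]]
[6] [C=((λw. 5) -4) | E=∅ | A=∅ | R=[mulL(6) :: subR]]
[7] [C=-4 | E=∅ | A=∅ | R=[app :: mulL(6) :: subR]]
[8] [C=(λw. 5) | E=∅ | A=[-4] | R=[mulL(6) :: subR]]
[9] [C=5 | E={w↦-4} | A=∅ | R=[mulL(6) :: subR]]
[10] [C=((λw. ((λu. ((λv. u) 3)) 5)) ((λw. ((λv. 5) w)) -1)) | E=∅ | A=∅ | R=[subL(30)]]
[11] [C=((λw. ((λv. 5) w)) -1) | E=∅ | A=∅ | R=[app :: subL(30)]]
[12] [C=-1 | E=∅ | A=∅ | R=[app :: app :: subL(30)]]
[13] [C=(λw. ((λv. 5) w)) | E=∅ | A=[-1] | R=[app :: subL(30)]]
[14] [C=((λv. 5) w) | E={w↦-1} | A=∅ | R=[app :: subL(30)]]
[15] [C=w | E={w↦-1} | A=∅ | R=[app :: app :: subL(30)]]
[16] [C=(λv. 5) | E={w↦-1} | A=[-1] | R=[app :: subL(30)]]
[17] [C=5 | E={v↦-1, w↦-1} | A=∅ | R=[app :: subL(30)]]
[18] [C=(λw. ((λu. ((λv. u) 3)) 5)) | E=∅ | A=[5] | R=[subL(30)]]
[19] [C=((λu. ((λv. u) 3)) 5) | E={w↦5} | A=∅ | R=[subL(30)]]
[20] [C=5 | E={w↦5} | A=∅ | R=[app :: subL(30)]]
[21] [C=(λu. ((λv. u) 3)) | E={w↦5} | A=[5] | R=[subL(30)]]
[22] [C=((λv. u) 3) | E={u↦5, w↦5} | A=∅ | R=[subL(30)]]
[23] [C=3 | E={u↦5, w↦5} | A=∅ | R=[app :: subL(30)]]
[24] [C=(λv. u) | E={u↦5, w↦5} | A=[3] | R=[subL(30)]]
[25] [C=u | E={v↦3, u↦5, w↦5} | A=∅ | R=[subL(30)]]
→ final value 25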